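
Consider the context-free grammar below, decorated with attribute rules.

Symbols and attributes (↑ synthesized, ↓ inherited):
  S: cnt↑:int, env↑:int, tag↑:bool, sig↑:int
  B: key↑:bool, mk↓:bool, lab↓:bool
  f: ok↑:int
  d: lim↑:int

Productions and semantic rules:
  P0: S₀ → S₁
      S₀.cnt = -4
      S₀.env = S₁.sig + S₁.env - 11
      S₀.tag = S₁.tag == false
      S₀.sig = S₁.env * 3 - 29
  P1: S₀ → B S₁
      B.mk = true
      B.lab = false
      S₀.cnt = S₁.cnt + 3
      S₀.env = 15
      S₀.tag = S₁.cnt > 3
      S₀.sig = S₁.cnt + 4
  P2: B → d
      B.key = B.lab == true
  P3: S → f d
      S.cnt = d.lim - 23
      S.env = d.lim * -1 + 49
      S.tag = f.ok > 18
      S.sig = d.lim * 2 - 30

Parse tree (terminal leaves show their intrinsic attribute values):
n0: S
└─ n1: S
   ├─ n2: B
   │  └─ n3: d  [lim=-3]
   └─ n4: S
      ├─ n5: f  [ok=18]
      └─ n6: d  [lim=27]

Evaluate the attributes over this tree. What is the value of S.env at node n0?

1. n2.mk = true  [true]
2. n2.lab = false  [false]
3. n3.lim = -3  [terminal]
4. n2.key = false  [B.lab == true]
5. n5.ok = 18  [terminal]
6. n6.lim = 27  [terminal]
7. n4.cnt = 4  [d.lim - 23]
8. n4.env = 22  [d.lim * -1 + 49]
9. n4.tag = false  [f.ok > 18]
10. n4.sig = 24  [d.lim * 2 - 30]
11. n1.cnt = 7  [S₁.cnt + 3]
12. n1.env = 15  [15]
13. n1.tag = true  [S₁.cnt > 3]
14. n1.sig = 8  [S₁.cnt + 4]
15. n0.cnt = -4  [-4]
16. n0.env = 12  [S₁.sig + S₁.env - 11]
17. n0.tag = false  [S₁.tag == false]
18. n0.sig = 16  [S₁.env * 3 - 29]

12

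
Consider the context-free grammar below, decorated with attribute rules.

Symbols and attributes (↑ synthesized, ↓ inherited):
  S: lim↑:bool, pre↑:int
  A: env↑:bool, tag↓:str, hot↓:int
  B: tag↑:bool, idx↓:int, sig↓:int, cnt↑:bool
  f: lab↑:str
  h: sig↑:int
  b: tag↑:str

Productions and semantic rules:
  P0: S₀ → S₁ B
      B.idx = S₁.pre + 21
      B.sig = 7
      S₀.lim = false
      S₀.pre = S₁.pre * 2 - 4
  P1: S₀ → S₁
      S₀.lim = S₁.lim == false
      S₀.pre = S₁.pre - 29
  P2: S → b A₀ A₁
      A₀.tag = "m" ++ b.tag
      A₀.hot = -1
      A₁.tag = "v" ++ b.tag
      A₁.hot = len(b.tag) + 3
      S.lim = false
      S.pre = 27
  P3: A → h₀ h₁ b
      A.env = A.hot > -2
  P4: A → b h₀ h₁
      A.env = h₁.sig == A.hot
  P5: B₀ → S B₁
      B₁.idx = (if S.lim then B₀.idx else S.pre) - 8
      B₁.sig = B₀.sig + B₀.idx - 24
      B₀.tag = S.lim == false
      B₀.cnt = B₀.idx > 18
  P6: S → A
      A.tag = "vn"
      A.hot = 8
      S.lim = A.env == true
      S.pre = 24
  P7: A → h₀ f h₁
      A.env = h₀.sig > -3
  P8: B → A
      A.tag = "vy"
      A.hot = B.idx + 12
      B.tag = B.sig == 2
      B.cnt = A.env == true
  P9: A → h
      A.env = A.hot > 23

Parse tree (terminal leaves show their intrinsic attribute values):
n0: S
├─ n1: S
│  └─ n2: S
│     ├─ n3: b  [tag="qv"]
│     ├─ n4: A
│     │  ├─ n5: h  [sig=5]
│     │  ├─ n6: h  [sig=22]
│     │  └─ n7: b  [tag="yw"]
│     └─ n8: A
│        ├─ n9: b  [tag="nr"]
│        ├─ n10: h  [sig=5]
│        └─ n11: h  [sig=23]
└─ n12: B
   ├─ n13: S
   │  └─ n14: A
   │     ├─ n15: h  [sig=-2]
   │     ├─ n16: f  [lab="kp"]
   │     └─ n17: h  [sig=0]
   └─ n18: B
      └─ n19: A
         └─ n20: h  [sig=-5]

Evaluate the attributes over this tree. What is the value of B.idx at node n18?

11

1. n3.tag = "qv"  [terminal]
2. n4.tag = "mqv"  ["m" ++ b.tag]
3. n4.hot = -1  [-1]
4. n5.sig = 5  [terminal]
5. n6.sig = 22  [terminal]
6. n7.tag = "yw"  [terminal]
7. n4.env = true  [A.hot > -2]
8. n8.tag = "vqv"  ["v" ++ b.tag]
9. n8.hot = 5  [len(b.tag) + 3]
10. n9.tag = "nr"  [terminal]
11. n10.sig = 5  [terminal]
12. n11.sig = 23  [terminal]
13. n8.env = false  [h₁.sig == A.hot]
14. n2.lim = false  [false]
15. n2.pre = 27  [27]
16. n1.lim = true  [S₁.lim == false]
17. n1.pre = -2  [S₁.pre - 29]
18. n12.idx = 19  [S₁.pre + 21]
19. n12.sig = 7  [7]
20. n14.tag = "vn"  ["vn"]
21. n14.hot = 8  [8]
22. n15.sig = -2  [terminal]
23. n16.lab = "kp"  [terminal]
24. n17.sig = 0  [terminal]
25. n14.env = true  [h₀.sig > -3]
26. n13.lim = true  [A.env == true]
27. n13.pre = 24  [24]
28. n18.idx = 11  [(if S.lim then B₀.idx else S.pre) - 8]
29. n18.sig = 2  [B₀.sig + B₀.idx - 24]
30. n19.tag = "vy"  ["vy"]
31. n19.hot = 23  [B.idx + 12]
32. n20.sig = -5  [terminal]
33. n19.env = false  [A.hot > 23]
34. n18.tag = true  [B.sig == 2]
35. n18.cnt = false  [A.env == true]
36. n12.tag = false  [S.lim == false]
37. n12.cnt = true  [B₀.idx > 18]
38. n0.lim = false  [false]
39. n0.pre = -8  [S₁.pre * 2 - 4]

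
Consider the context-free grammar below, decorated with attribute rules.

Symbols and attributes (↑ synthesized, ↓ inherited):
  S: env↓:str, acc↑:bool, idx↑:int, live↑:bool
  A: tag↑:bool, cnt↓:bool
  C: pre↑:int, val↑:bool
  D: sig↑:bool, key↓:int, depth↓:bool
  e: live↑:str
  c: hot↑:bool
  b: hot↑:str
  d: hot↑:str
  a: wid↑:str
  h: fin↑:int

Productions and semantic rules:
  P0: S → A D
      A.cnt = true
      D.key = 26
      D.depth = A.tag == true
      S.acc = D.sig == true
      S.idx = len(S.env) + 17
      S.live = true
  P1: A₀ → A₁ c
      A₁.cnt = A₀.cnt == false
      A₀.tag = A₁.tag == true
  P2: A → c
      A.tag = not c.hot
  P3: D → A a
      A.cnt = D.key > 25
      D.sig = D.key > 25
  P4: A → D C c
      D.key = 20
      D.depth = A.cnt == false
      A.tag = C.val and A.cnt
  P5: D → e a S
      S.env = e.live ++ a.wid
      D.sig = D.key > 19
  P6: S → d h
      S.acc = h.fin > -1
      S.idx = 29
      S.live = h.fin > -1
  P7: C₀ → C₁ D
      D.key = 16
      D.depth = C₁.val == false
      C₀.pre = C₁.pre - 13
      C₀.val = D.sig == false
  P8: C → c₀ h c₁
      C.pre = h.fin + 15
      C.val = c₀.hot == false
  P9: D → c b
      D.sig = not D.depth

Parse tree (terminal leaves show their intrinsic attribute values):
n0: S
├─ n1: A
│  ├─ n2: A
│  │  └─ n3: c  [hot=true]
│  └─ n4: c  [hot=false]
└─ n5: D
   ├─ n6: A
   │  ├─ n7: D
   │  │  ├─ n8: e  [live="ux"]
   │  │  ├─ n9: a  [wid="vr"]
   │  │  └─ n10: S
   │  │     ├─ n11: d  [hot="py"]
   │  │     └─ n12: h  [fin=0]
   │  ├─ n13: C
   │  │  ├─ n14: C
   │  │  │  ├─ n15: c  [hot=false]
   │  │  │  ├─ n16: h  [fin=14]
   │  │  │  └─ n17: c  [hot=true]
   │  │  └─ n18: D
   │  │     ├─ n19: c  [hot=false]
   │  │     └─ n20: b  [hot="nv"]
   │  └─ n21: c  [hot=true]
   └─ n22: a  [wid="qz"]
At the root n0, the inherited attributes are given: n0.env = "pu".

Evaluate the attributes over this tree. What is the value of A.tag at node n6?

1. n0.env = "pu"  [given at root]
2. n1.cnt = true  [true]
3. n2.cnt = false  [A₀.cnt == false]
4. n3.hot = true  [terminal]
5. n2.tag = false  [not c.hot]
6. n4.hot = false  [terminal]
7. n1.tag = false  [A₁.tag == true]
8. n5.key = 26  [26]
9. n5.depth = false  [A.tag == true]
10. n6.cnt = true  [D.key > 25]
11. n7.key = 20  [20]
12. n7.depth = false  [A.cnt == false]
13. n8.live = "ux"  [terminal]
14. n9.wid = "vr"  [terminal]
15. n10.env = "uxvr"  [e.live ++ a.wid]
16. n11.hot = "py"  [terminal]
17. n12.fin = 0  [terminal]
18. n10.acc = true  [h.fin > -1]
19. n10.idx = 29  [29]
20. n10.live = true  [h.fin > -1]
21. n7.sig = true  [D.key > 19]
22. n15.hot = false  [terminal]
23. n16.fin = 14  [terminal]
24. n17.hot = true  [terminal]
25. n14.pre = 29  [h.fin + 15]
26. n14.val = true  [c₀.hot == false]
27. n18.key = 16  [16]
28. n18.depth = false  [C₁.val == false]
29. n19.hot = false  [terminal]
30. n20.hot = "nv"  [terminal]
31. n18.sig = true  [not D.depth]
32. n13.pre = 16  [C₁.pre - 13]
33. n13.val = false  [D.sig == false]
34. n21.hot = true  [terminal]
35. n6.tag = false  [C.val and A.cnt]
36. n22.wid = "qz"  [terminal]
37. n5.sig = true  [D.key > 25]
38. n0.acc = true  [D.sig == true]
39. n0.idx = 19  [len(S.env) + 17]
40. n0.live = true  [true]

false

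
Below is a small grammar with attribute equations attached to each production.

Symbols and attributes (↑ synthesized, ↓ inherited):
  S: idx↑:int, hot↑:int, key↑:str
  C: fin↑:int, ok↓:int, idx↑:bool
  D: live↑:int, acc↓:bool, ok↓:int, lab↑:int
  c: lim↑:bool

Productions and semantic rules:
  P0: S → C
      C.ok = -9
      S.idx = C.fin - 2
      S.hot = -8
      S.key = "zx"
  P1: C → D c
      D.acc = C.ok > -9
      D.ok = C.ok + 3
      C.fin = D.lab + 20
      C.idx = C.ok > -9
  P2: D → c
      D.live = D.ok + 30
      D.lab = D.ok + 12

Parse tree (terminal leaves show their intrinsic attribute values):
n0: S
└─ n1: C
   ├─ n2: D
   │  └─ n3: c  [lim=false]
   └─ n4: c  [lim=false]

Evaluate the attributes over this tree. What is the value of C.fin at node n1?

1. n1.ok = -9  [-9]
2. n2.acc = false  [C.ok > -9]
3. n2.ok = -6  [C.ok + 3]
4. n3.lim = false  [terminal]
5. n2.live = 24  [D.ok + 30]
6. n2.lab = 6  [D.ok + 12]
7. n4.lim = false  [terminal]
8. n1.fin = 26  [D.lab + 20]
9. n1.idx = false  [C.ok > -9]
10. n0.idx = 24  [C.fin - 2]
11. n0.hot = -8  [-8]
12. n0.key = "zx"  ["zx"]

26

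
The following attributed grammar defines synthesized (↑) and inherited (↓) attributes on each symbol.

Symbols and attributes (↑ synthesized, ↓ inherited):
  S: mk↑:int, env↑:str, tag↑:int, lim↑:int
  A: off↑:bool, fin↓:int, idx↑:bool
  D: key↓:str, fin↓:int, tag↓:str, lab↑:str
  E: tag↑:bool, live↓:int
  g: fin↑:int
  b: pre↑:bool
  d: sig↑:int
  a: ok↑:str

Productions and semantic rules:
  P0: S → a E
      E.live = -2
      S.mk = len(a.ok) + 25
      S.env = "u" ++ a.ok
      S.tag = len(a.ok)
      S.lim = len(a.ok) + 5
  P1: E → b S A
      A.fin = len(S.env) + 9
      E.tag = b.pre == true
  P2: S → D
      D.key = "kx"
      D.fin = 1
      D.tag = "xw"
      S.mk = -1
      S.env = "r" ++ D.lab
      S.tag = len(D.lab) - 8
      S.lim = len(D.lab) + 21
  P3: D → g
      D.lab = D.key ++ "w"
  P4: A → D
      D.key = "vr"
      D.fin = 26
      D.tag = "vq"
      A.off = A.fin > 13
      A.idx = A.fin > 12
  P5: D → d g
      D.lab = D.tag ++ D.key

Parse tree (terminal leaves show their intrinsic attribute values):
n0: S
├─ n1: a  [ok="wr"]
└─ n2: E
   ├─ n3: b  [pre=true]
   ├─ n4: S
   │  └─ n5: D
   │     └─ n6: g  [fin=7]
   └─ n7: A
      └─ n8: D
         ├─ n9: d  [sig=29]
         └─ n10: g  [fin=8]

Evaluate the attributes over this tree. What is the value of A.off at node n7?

false

1. n1.ok = "wr"  [terminal]
2. n2.live = -2  [-2]
3. n3.pre = true  [terminal]
4. n5.key = "kx"  ["kx"]
5. n5.fin = 1  [1]
6. n5.tag = "xw"  ["xw"]
7. n6.fin = 7  [terminal]
8. n5.lab = "kxw"  [D.key ++ "w"]
9. n4.mk = -1  [-1]
10. n4.env = "rkxw"  ["r" ++ D.lab]
11. n4.tag = -5  [len(D.lab) - 8]
12. n4.lim = 24  [len(D.lab) + 21]
13. n7.fin = 13  [len(S.env) + 9]
14. n8.key = "vr"  ["vr"]
15. n8.fin = 26  [26]
16. n8.tag = "vq"  ["vq"]
17. n9.sig = 29  [terminal]
18. n10.fin = 8  [terminal]
19. n8.lab = "vqvr"  [D.tag ++ D.key]
20. n7.off = false  [A.fin > 13]
21. n7.idx = true  [A.fin > 12]
22. n2.tag = true  [b.pre == true]
23. n0.mk = 27  [len(a.ok) + 25]
24. n0.env = "uwr"  ["u" ++ a.ok]
25. n0.tag = 2  [len(a.ok)]
26. n0.lim = 7  [len(a.ok) + 5]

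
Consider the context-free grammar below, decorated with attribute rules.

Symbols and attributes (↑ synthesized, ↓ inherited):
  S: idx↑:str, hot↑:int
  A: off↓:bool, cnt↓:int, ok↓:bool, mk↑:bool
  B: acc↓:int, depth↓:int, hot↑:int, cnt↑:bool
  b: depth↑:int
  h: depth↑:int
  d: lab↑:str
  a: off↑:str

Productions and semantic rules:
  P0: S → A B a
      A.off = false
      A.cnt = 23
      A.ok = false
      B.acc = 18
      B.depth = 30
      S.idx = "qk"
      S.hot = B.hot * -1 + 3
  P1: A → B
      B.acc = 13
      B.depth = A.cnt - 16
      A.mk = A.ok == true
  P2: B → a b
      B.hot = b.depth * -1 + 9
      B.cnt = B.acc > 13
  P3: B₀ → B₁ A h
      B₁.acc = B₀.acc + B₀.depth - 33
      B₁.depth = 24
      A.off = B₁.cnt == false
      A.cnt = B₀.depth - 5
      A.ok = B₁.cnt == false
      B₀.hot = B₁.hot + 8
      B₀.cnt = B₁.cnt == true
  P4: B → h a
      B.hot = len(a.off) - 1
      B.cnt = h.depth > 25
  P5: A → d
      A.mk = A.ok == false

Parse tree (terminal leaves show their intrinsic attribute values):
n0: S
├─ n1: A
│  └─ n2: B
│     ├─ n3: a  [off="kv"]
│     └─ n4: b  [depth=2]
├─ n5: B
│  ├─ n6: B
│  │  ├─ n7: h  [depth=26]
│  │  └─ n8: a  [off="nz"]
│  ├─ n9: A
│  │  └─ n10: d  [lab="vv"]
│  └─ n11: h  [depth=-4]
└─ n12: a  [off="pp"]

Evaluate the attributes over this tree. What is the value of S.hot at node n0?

1. n1.off = false  [false]
2. n1.cnt = 23  [23]
3. n1.ok = false  [false]
4. n2.acc = 13  [13]
5. n2.depth = 7  [A.cnt - 16]
6. n3.off = "kv"  [terminal]
7. n4.depth = 2  [terminal]
8. n2.hot = 7  [b.depth * -1 + 9]
9. n2.cnt = false  [B.acc > 13]
10. n1.mk = false  [A.ok == true]
11. n5.acc = 18  [18]
12. n5.depth = 30  [30]
13. n6.acc = 15  [B₀.acc + B₀.depth - 33]
14. n6.depth = 24  [24]
15. n7.depth = 26  [terminal]
16. n8.off = "nz"  [terminal]
17. n6.hot = 1  [len(a.off) - 1]
18. n6.cnt = true  [h.depth > 25]
19. n9.off = false  [B₁.cnt == false]
20. n9.cnt = 25  [B₀.depth - 5]
21. n9.ok = false  [B₁.cnt == false]
22. n10.lab = "vv"  [terminal]
23. n9.mk = true  [A.ok == false]
24. n11.depth = -4  [terminal]
25. n5.hot = 9  [B₁.hot + 8]
26. n5.cnt = true  [B₁.cnt == true]
27. n12.off = "pp"  [terminal]
28. n0.idx = "qk"  ["qk"]
29. n0.hot = -6  [B.hot * -1 + 3]

-6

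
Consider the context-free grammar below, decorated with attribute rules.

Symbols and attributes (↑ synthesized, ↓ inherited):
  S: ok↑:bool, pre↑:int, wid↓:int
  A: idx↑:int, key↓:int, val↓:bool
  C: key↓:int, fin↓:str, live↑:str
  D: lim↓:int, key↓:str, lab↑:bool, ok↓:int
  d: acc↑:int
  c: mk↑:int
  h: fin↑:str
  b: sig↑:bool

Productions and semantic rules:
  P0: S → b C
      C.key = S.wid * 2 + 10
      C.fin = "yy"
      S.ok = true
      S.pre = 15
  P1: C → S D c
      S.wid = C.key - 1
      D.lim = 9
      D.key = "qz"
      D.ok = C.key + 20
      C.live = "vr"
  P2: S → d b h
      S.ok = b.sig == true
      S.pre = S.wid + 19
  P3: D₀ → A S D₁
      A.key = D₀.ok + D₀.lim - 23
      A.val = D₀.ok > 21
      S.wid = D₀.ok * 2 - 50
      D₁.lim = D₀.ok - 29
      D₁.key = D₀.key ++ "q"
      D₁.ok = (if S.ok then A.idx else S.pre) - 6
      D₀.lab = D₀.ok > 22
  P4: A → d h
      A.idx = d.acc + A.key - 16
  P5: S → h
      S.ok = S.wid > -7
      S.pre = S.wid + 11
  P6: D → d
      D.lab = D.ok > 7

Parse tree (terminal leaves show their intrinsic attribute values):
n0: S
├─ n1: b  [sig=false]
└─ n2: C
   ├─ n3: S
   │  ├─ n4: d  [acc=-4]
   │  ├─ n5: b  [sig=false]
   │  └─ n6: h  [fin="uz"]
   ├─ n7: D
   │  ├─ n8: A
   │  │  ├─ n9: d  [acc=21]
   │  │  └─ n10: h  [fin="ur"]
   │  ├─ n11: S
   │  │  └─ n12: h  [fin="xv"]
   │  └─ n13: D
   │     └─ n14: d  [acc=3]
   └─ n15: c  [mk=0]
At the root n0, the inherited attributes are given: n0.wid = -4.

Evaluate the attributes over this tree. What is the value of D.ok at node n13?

7

1. n0.wid = -4  [given at root]
2. n1.sig = false  [terminal]
3. n2.key = 2  [S.wid * 2 + 10]
4. n2.fin = "yy"  ["yy"]
5. n3.wid = 1  [C.key - 1]
6. n4.acc = -4  [terminal]
7. n5.sig = false  [terminal]
8. n6.fin = "uz"  [terminal]
9. n3.ok = false  [b.sig == true]
10. n3.pre = 20  [S.wid + 19]
11. n7.lim = 9  [9]
12. n7.key = "qz"  ["qz"]
13. n7.ok = 22  [C.key + 20]
14. n8.key = 8  [D₀.ok + D₀.lim - 23]
15. n8.val = true  [D₀.ok > 21]
16. n9.acc = 21  [terminal]
17. n10.fin = "ur"  [terminal]
18. n8.idx = 13  [d.acc + A.key - 16]
19. n11.wid = -6  [D₀.ok * 2 - 50]
20. n12.fin = "xv"  [terminal]
21. n11.ok = true  [S.wid > -7]
22. n11.pre = 5  [S.wid + 11]
23. n13.lim = -7  [D₀.ok - 29]
24. n13.key = "qzq"  [D₀.key ++ "q"]
25. n13.ok = 7  [(if S.ok then A.idx else S.pre) - 6]
26. n14.acc = 3  [terminal]
27. n13.lab = false  [D.ok > 7]
28. n7.lab = false  [D₀.ok > 22]
29. n15.mk = 0  [terminal]
30. n2.live = "vr"  ["vr"]
31. n0.ok = true  [true]
32. n0.pre = 15  [15]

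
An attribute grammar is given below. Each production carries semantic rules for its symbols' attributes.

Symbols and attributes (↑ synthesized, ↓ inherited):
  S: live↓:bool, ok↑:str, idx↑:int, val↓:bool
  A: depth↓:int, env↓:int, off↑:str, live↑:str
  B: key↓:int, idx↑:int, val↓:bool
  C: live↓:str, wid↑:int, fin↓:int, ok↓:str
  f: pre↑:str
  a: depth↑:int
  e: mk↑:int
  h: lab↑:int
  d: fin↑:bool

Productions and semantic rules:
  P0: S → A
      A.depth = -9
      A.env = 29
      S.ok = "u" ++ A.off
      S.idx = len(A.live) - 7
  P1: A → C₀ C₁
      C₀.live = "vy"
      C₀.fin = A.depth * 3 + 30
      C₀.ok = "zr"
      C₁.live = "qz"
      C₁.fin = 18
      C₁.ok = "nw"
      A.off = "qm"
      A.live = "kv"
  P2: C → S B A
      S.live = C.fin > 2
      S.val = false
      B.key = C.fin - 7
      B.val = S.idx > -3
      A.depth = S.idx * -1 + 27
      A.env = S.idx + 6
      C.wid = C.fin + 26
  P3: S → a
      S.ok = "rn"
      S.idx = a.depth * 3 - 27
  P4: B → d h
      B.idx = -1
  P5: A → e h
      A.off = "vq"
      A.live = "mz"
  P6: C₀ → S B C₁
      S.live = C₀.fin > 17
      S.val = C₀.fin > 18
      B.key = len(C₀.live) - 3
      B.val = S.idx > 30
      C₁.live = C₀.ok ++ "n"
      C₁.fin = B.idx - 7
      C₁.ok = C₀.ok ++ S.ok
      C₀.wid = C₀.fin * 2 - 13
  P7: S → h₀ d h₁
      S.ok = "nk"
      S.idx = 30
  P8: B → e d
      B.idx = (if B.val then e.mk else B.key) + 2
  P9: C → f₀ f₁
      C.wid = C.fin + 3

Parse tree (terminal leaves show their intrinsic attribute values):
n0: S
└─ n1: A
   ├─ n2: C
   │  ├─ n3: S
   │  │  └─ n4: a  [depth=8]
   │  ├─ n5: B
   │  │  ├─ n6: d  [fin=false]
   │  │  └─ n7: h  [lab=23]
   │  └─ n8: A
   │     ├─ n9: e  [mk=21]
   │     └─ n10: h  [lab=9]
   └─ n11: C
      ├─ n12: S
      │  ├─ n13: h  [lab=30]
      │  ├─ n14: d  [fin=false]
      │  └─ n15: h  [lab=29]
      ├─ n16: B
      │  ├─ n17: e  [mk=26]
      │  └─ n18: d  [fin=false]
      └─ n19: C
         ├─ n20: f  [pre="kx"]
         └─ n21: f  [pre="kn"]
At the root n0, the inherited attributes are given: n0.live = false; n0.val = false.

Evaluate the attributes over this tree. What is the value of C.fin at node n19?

-6

1. n0.live = false  [given at root]
2. n0.val = false  [given at root]
3. n1.depth = -9  [-9]
4. n1.env = 29  [29]
5. n2.live = "vy"  ["vy"]
6. n2.fin = 3  [A.depth * 3 + 30]
7. n2.ok = "zr"  ["zr"]
8. n3.live = true  [C.fin > 2]
9. n3.val = false  [false]
10. n4.depth = 8  [terminal]
11. n3.ok = "rn"  ["rn"]
12. n3.idx = -3  [a.depth * 3 - 27]
13. n5.key = -4  [C.fin - 7]
14. n5.val = false  [S.idx > -3]
15. n6.fin = false  [terminal]
16. n7.lab = 23  [terminal]
17. n5.idx = -1  [-1]
18. n8.depth = 30  [S.idx * -1 + 27]
19. n8.env = 3  [S.idx + 6]
20. n9.mk = 21  [terminal]
21. n10.lab = 9  [terminal]
22. n8.off = "vq"  ["vq"]
23. n8.live = "mz"  ["mz"]
24. n2.wid = 29  [C.fin + 26]
25. n11.live = "qz"  ["qz"]
26. n11.fin = 18  [18]
27. n11.ok = "nw"  ["nw"]
28. n12.live = true  [C₀.fin > 17]
29. n12.val = false  [C₀.fin > 18]
30. n13.lab = 30  [terminal]
31. n14.fin = false  [terminal]
32. n15.lab = 29  [terminal]
33. n12.ok = "nk"  ["nk"]
34. n12.idx = 30  [30]
35. n16.key = -1  [len(C₀.live) - 3]
36. n16.val = false  [S.idx > 30]
37. n17.mk = 26  [terminal]
38. n18.fin = false  [terminal]
39. n16.idx = 1  [(if B.val then e.mk else B.key) + 2]
40. n19.live = "nwn"  [C₀.ok ++ "n"]
41. n19.fin = -6  [B.idx - 7]
42. n19.ok = "nwnk"  [C₀.ok ++ S.ok]
43. n20.pre = "kx"  [terminal]
44. n21.pre = "kn"  [terminal]
45. n19.wid = -3  [C.fin + 3]
46. n11.wid = 23  [C₀.fin * 2 - 13]
47. n1.off = "qm"  ["qm"]
48. n1.live = "kv"  ["kv"]
49. n0.ok = "uqm"  ["u" ++ A.off]
50. n0.idx = -5  [len(A.live) - 7]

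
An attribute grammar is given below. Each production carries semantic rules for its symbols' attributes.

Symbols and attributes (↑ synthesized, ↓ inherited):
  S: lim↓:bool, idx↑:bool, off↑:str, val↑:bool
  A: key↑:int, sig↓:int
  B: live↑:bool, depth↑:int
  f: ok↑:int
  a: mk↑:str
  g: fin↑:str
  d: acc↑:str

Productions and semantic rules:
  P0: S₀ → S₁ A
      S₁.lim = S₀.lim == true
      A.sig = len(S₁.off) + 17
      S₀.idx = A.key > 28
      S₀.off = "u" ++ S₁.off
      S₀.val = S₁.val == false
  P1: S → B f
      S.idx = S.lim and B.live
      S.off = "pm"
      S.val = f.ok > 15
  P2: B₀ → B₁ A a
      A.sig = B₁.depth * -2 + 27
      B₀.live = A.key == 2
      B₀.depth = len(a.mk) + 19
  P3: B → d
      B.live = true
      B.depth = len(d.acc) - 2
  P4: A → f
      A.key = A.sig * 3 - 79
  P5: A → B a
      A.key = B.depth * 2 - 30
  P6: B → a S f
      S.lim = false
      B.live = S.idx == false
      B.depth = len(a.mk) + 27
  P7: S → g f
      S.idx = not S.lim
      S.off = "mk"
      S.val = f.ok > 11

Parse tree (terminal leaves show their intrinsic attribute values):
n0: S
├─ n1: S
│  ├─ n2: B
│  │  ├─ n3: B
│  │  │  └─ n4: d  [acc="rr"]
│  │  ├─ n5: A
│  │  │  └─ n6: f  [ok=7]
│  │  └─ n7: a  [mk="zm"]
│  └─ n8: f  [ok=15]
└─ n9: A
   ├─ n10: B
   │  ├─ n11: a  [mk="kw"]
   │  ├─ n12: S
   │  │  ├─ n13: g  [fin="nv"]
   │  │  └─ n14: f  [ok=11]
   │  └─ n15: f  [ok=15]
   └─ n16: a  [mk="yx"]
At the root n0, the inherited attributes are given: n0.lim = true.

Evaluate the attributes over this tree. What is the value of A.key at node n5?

1. n0.lim = true  [given at root]
2. n1.lim = true  [S₀.lim == true]
3. n4.acc = "rr"  [terminal]
4. n3.live = true  [true]
5. n3.depth = 0  [len(d.acc) - 2]
6. n5.sig = 27  [B₁.depth * -2 + 27]
7. n6.ok = 7  [terminal]
8. n5.key = 2  [A.sig * 3 - 79]
9. n7.mk = "zm"  [terminal]
10. n2.live = true  [A.key == 2]
11. n2.depth = 21  [len(a.mk) + 19]
12. n8.ok = 15  [terminal]
13. n1.idx = true  [S.lim and B.live]
14. n1.off = "pm"  ["pm"]
15. n1.val = false  [f.ok > 15]
16. n9.sig = 19  [len(S₁.off) + 17]
17. n11.mk = "kw"  [terminal]
18. n12.lim = false  [false]
19. n13.fin = "nv"  [terminal]
20. n14.ok = 11  [terminal]
21. n12.idx = true  [not S.lim]
22. n12.off = "mk"  ["mk"]
23. n12.val = false  [f.ok > 11]
24. n15.ok = 15  [terminal]
25. n10.live = false  [S.idx == false]
26. n10.depth = 29  [len(a.mk) + 27]
27. n16.mk = "yx"  [terminal]
28. n9.key = 28  [B.depth * 2 - 30]
29. n0.idx = false  [A.key > 28]
30. n0.off = "upm"  ["u" ++ S₁.off]
31. n0.val = true  [S₁.val == false]

2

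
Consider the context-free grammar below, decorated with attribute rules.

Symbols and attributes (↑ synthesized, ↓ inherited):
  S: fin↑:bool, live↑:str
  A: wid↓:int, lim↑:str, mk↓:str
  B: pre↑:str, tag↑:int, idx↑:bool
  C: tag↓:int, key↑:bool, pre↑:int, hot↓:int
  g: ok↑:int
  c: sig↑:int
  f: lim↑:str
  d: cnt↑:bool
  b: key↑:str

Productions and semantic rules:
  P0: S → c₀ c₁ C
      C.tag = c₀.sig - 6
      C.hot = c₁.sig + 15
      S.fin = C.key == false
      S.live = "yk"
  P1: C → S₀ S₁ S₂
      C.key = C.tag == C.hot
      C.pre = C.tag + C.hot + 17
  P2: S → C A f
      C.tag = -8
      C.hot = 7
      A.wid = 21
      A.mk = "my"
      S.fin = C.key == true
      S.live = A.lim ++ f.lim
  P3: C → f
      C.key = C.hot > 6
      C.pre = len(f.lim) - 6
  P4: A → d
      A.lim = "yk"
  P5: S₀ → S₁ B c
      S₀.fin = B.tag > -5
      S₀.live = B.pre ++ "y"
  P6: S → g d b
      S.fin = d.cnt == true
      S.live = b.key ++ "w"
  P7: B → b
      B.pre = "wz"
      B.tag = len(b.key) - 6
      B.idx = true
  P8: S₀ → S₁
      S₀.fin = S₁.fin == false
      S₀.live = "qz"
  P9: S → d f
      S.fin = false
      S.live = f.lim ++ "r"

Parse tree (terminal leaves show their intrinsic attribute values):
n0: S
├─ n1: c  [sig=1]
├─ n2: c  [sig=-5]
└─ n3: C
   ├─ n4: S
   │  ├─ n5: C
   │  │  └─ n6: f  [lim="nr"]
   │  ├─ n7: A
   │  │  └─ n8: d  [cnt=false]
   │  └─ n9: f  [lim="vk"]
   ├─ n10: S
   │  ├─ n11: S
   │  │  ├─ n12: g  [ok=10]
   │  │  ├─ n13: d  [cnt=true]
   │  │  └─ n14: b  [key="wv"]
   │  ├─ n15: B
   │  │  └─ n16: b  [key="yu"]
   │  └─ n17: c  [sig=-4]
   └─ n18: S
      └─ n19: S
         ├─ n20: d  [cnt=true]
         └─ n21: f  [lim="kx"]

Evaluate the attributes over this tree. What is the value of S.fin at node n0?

true

1. n1.sig = 1  [terminal]
2. n2.sig = -5  [terminal]
3. n3.tag = -5  [c₀.sig - 6]
4. n3.hot = 10  [c₁.sig + 15]
5. n5.tag = -8  [-8]
6. n5.hot = 7  [7]
7. n6.lim = "nr"  [terminal]
8. n5.key = true  [C.hot > 6]
9. n5.pre = -4  [len(f.lim) - 6]
10. n7.wid = 21  [21]
11. n7.mk = "my"  ["my"]
12. n8.cnt = false  [terminal]
13. n7.lim = "yk"  ["yk"]
14. n9.lim = "vk"  [terminal]
15. n4.fin = true  [C.key == true]
16. n4.live = "ykvk"  [A.lim ++ f.lim]
17. n12.ok = 10  [terminal]
18. n13.cnt = true  [terminal]
19. n14.key = "wv"  [terminal]
20. n11.fin = true  [d.cnt == true]
21. n11.live = "wvw"  [b.key ++ "w"]
22. n16.key = "yu"  [terminal]
23. n15.pre = "wz"  ["wz"]
24. n15.tag = -4  [len(b.key) - 6]
25. n15.idx = true  [true]
26. n17.sig = -4  [terminal]
27. n10.fin = true  [B.tag > -5]
28. n10.live = "wzy"  [B.pre ++ "y"]
29. n20.cnt = true  [terminal]
30. n21.lim = "kx"  [terminal]
31. n19.fin = false  [false]
32. n19.live = "kxr"  [f.lim ++ "r"]
33. n18.fin = true  [S₁.fin == false]
34. n18.live = "qz"  ["qz"]
35. n3.key = false  [C.tag == C.hot]
36. n3.pre = 22  [C.tag + C.hot + 17]
37. n0.fin = true  [C.key == false]
38. n0.live = "yk"  ["yk"]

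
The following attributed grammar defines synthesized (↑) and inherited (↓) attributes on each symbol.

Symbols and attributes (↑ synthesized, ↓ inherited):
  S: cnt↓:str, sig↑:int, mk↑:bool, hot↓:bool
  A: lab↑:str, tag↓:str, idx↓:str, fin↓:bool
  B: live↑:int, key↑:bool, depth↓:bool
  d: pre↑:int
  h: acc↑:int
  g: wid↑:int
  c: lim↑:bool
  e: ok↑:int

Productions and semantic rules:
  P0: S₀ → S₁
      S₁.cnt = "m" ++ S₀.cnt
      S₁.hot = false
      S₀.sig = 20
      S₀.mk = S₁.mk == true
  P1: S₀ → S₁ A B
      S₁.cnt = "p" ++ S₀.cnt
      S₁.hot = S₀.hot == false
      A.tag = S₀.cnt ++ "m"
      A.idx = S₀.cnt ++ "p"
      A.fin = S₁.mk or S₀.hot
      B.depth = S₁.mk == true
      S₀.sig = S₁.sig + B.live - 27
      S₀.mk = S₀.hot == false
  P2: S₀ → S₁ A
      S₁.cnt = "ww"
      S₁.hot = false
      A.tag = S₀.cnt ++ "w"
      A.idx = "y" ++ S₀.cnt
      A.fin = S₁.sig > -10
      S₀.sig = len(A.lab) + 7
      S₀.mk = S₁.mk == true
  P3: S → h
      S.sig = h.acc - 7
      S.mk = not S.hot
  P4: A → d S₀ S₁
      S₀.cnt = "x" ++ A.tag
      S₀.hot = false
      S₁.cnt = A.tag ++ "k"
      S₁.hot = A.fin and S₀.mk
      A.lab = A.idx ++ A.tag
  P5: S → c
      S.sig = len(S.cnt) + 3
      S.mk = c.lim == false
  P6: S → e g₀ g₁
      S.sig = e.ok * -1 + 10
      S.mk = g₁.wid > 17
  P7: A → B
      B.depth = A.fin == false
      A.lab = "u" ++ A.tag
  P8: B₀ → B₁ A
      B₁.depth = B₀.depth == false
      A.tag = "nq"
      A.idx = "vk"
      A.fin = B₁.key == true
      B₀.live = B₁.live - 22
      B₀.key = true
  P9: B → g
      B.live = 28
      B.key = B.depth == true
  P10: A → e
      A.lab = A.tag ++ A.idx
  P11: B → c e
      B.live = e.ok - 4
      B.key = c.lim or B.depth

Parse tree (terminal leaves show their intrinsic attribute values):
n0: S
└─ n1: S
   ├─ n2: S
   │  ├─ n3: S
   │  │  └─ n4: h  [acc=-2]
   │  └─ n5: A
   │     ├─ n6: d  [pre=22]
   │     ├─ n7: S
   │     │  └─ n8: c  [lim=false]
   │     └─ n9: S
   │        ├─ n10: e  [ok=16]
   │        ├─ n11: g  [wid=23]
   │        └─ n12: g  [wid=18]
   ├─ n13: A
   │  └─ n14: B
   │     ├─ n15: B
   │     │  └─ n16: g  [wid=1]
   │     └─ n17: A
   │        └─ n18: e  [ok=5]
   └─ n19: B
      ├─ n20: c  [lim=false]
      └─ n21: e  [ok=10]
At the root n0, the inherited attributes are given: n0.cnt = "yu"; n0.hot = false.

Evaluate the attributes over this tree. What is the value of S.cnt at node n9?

"pmyuwk"

1. n0.cnt = "yu"  [given at root]
2. n0.hot = false  [given at root]
3. n1.cnt = "myu"  ["m" ++ S₀.cnt]
4. n1.hot = false  [false]
5. n2.cnt = "pmyu"  ["p" ++ S₀.cnt]
6. n2.hot = true  [S₀.hot == false]
7. n3.cnt = "ww"  ["ww"]
8. n3.hot = false  [false]
9. n4.acc = -2  [terminal]
10. n3.sig = -9  [h.acc - 7]
11. n3.mk = true  [not S.hot]
12. n5.tag = "pmyuw"  [S₀.cnt ++ "w"]
13. n5.idx = "ypmyu"  ["y" ++ S₀.cnt]
14. n5.fin = true  [S₁.sig > -10]
15. n6.pre = 22  [terminal]
16. n7.cnt = "xpmyuw"  ["x" ++ A.tag]
17. n7.hot = false  [false]
18. n8.lim = false  [terminal]
19. n7.sig = 9  [len(S.cnt) + 3]
20. n7.mk = true  [c.lim == false]
21. n9.cnt = "pmyuwk"  [A.tag ++ "k"]
22. n9.hot = true  [A.fin and S₀.mk]
23. n10.ok = 16  [terminal]
24. n11.wid = 23  [terminal]
25. n12.wid = 18  [terminal]
26. n9.sig = -6  [e.ok * -1 + 10]
27. n9.mk = true  [g₁.wid > 17]
28. n5.lab = "ypmyupmyuw"  [A.idx ++ A.tag]
29. n2.sig = 17  [len(A.lab) + 7]
30. n2.mk = true  [S₁.mk == true]
31. n13.tag = "myum"  [S₀.cnt ++ "m"]
32. n13.idx = "myup"  [S₀.cnt ++ "p"]
33. n13.fin = true  [S₁.mk or S₀.hot]
34. n14.depth = false  [A.fin == false]
35. n15.depth = true  [B₀.depth == false]
36. n16.wid = 1  [terminal]
37. n15.live = 28  [28]
38. n15.key = true  [B.depth == true]
39. n17.tag = "nq"  ["nq"]
40. n17.idx = "vk"  ["vk"]
41. n17.fin = true  [B₁.key == true]
42. n18.ok = 5  [terminal]
43. n17.lab = "nqvk"  [A.tag ++ A.idx]
44. n14.live = 6  [B₁.live - 22]
45. n14.key = true  [true]
46. n13.lab = "umyum"  ["u" ++ A.tag]
47. n19.depth = true  [S₁.mk == true]
48. n20.lim = false  [terminal]
49. n21.ok = 10  [terminal]
50. n19.live = 6  [e.ok - 4]
51. n19.key = true  [c.lim or B.depth]
52. n1.sig = -4  [S₁.sig + B.live - 27]
53. n1.mk = true  [S₀.hot == false]
54. n0.sig = 20  [20]
55. n0.mk = true  [S₁.mk == true]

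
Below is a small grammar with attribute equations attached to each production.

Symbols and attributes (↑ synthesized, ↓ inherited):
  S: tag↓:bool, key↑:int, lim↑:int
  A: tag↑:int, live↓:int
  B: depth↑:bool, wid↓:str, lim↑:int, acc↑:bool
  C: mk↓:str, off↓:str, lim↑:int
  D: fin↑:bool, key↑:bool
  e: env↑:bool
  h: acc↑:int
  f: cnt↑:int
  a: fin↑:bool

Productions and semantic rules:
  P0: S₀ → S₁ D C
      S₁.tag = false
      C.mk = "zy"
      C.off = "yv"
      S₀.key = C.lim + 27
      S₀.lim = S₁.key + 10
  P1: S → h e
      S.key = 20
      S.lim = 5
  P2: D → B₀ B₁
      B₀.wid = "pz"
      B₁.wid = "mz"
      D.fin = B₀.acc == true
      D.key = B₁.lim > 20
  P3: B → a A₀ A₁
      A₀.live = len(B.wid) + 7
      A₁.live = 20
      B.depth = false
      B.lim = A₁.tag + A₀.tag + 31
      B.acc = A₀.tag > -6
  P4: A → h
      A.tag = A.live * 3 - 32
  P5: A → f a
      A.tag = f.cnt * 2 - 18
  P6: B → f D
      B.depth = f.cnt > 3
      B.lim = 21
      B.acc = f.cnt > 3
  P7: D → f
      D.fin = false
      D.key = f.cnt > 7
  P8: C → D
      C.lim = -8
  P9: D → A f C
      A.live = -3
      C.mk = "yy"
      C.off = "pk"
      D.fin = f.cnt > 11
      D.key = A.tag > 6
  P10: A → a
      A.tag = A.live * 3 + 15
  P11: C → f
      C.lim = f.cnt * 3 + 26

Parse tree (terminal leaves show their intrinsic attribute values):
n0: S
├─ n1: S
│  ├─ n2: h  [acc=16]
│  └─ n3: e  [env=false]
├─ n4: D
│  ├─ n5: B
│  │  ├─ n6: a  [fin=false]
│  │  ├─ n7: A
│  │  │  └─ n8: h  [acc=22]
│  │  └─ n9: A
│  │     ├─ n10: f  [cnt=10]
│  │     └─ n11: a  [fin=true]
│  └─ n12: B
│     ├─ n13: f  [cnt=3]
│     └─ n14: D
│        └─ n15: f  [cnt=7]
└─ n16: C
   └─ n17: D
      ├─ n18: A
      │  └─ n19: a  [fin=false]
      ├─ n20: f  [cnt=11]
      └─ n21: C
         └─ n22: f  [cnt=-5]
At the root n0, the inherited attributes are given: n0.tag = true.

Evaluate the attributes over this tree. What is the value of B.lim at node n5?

1. n0.tag = true  [given at root]
2. n1.tag = false  [false]
3. n2.acc = 16  [terminal]
4. n3.env = false  [terminal]
5. n1.key = 20  [20]
6. n1.lim = 5  [5]
7. n5.wid = "pz"  ["pz"]
8. n6.fin = false  [terminal]
9. n7.live = 9  [len(B.wid) + 7]
10. n8.acc = 22  [terminal]
11. n7.tag = -5  [A.live * 3 - 32]
12. n9.live = 20  [20]
13. n10.cnt = 10  [terminal]
14. n11.fin = true  [terminal]
15. n9.tag = 2  [f.cnt * 2 - 18]
16. n5.depth = false  [false]
17. n5.lim = 28  [A₁.tag + A₀.tag + 31]
18. n5.acc = true  [A₀.tag > -6]
19. n12.wid = "mz"  ["mz"]
20. n13.cnt = 3  [terminal]
21. n15.cnt = 7  [terminal]
22. n14.fin = false  [false]
23. n14.key = false  [f.cnt > 7]
24. n12.depth = false  [f.cnt > 3]
25. n12.lim = 21  [21]
26. n12.acc = false  [f.cnt > 3]
27. n4.fin = true  [B₀.acc == true]
28. n4.key = true  [B₁.lim > 20]
29. n16.mk = "zy"  ["zy"]
30. n16.off = "yv"  ["yv"]
31. n18.live = -3  [-3]
32. n19.fin = false  [terminal]
33. n18.tag = 6  [A.live * 3 + 15]
34. n20.cnt = 11  [terminal]
35. n21.mk = "yy"  ["yy"]
36. n21.off = "pk"  ["pk"]
37. n22.cnt = -5  [terminal]
38. n21.lim = 11  [f.cnt * 3 + 26]
39. n17.fin = false  [f.cnt > 11]
40. n17.key = false  [A.tag > 6]
41. n16.lim = -8  [-8]
42. n0.key = 19  [C.lim + 27]
43. n0.lim = 30  [S₁.key + 10]

28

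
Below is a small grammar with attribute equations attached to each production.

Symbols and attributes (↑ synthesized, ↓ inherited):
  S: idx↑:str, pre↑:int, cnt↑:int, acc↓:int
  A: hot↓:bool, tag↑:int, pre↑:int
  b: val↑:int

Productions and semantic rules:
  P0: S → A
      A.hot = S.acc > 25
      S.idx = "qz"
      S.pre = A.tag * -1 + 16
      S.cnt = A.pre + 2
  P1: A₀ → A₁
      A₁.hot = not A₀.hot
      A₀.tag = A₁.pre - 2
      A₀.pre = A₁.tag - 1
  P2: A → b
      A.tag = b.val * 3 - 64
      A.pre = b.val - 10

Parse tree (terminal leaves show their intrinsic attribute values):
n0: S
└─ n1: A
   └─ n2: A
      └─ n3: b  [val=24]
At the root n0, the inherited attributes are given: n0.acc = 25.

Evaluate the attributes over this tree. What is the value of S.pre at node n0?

4

1. n0.acc = 25  [given at root]
2. n1.hot = false  [S.acc > 25]
3. n2.hot = true  [not A₀.hot]
4. n3.val = 24  [terminal]
5. n2.tag = 8  [b.val * 3 - 64]
6. n2.pre = 14  [b.val - 10]
7. n1.tag = 12  [A₁.pre - 2]
8. n1.pre = 7  [A₁.tag - 1]
9. n0.idx = "qz"  ["qz"]
10. n0.pre = 4  [A.tag * -1 + 16]
11. n0.cnt = 9  [A.pre + 2]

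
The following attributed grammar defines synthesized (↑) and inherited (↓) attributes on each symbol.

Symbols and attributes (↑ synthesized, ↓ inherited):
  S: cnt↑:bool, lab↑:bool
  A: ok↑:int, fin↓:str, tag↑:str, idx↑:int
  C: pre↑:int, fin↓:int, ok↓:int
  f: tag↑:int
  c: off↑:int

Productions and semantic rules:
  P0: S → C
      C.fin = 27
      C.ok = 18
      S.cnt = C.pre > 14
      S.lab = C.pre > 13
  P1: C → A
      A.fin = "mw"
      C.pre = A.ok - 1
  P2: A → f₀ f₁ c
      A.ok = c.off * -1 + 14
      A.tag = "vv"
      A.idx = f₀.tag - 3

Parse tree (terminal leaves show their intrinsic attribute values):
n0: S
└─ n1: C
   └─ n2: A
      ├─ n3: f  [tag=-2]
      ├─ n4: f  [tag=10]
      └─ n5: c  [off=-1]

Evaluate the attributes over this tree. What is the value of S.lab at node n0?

1. n1.fin = 27  [27]
2. n1.ok = 18  [18]
3. n2.fin = "mw"  ["mw"]
4. n3.tag = -2  [terminal]
5. n4.tag = 10  [terminal]
6. n5.off = -1  [terminal]
7. n2.ok = 15  [c.off * -1 + 14]
8. n2.tag = "vv"  ["vv"]
9. n2.idx = -5  [f₀.tag - 3]
10. n1.pre = 14  [A.ok - 1]
11. n0.cnt = false  [C.pre > 14]
12. n0.lab = true  [C.pre > 13]

true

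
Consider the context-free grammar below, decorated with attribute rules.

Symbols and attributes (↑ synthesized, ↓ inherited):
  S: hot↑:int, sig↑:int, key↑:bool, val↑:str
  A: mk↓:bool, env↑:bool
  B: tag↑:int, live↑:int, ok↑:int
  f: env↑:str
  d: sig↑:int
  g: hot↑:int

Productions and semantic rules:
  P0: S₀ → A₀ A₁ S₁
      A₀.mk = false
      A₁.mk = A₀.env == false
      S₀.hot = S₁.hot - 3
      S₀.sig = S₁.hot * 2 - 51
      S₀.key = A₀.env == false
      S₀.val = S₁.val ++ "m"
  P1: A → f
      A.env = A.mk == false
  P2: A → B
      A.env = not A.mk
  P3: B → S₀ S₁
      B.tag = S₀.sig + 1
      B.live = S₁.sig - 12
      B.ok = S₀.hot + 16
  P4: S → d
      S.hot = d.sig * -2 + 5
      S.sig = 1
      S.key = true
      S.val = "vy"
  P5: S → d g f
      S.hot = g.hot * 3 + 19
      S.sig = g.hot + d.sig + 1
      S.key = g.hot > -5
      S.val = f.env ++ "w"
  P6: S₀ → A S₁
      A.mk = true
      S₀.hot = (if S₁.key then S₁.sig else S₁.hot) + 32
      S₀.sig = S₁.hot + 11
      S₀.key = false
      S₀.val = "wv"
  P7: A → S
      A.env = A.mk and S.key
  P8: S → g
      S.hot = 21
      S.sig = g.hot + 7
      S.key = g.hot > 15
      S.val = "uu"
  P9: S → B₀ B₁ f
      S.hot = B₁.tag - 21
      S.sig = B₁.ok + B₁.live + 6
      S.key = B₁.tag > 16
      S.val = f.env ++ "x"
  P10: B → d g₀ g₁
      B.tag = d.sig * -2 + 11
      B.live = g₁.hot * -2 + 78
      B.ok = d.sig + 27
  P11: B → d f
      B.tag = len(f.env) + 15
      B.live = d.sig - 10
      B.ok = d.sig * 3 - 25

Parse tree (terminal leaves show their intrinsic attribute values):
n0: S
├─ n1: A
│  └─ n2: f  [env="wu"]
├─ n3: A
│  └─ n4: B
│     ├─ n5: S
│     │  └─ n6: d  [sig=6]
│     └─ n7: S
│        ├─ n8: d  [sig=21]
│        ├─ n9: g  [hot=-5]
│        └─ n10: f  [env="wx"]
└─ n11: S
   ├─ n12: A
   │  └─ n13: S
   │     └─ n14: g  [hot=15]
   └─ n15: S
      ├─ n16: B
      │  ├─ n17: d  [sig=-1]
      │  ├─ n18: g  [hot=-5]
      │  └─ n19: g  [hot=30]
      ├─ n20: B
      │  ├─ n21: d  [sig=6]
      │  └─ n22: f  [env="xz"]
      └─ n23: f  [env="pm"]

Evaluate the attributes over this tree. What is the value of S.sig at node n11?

7

1. n1.mk = false  [false]
2. n2.env = "wu"  [terminal]
3. n1.env = true  [A.mk == false]
4. n3.mk = false  [A₀.env == false]
5. n6.sig = 6  [terminal]
6. n5.hot = -7  [d.sig * -2 + 5]
7. n5.sig = 1  [1]
8. n5.key = true  [true]
9. n5.val = "vy"  ["vy"]
10. n8.sig = 21  [terminal]
11. n9.hot = -5  [terminal]
12. n10.env = "wx"  [terminal]
13. n7.hot = 4  [g.hot * 3 + 19]
14. n7.sig = 17  [g.hot + d.sig + 1]
15. n7.key = false  [g.hot > -5]
16. n7.val = "wxw"  [f.env ++ "w"]
17. n4.tag = 2  [S₀.sig + 1]
18. n4.live = 5  [S₁.sig - 12]
19. n4.ok = 9  [S₀.hot + 16]
20. n3.env = true  [not A.mk]
21. n12.mk = true  [true]
22. n14.hot = 15  [terminal]
23. n13.hot = 21  [21]
24. n13.sig = 22  [g.hot + 7]
25. n13.key = false  [g.hot > 15]
26. n13.val = "uu"  ["uu"]
27. n12.env = false  [A.mk and S.key]
28. n17.sig = -1  [terminal]
29. n18.hot = -5  [terminal]
30. n19.hot = 30  [terminal]
31. n16.tag = 13  [d.sig * -2 + 11]
32. n16.live = 18  [g₁.hot * -2 + 78]
33. n16.ok = 26  [d.sig + 27]
34. n21.sig = 6  [terminal]
35. n22.env = "xz"  [terminal]
36. n20.tag = 17  [len(f.env) + 15]
37. n20.live = -4  [d.sig - 10]
38. n20.ok = -7  [d.sig * 3 - 25]
39. n23.env = "pm"  [terminal]
40. n15.hot = -4  [B₁.tag - 21]
41. n15.sig = -5  [B₁.ok + B₁.live + 6]
42. n15.key = true  [B₁.tag > 16]
43. n15.val = "pmx"  [f.env ++ "x"]
44. n11.hot = 27  [(if S₁.key then S₁.sig else S₁.hot) + 32]
45. n11.sig = 7  [S₁.hot + 11]
46. n11.key = false  [false]
47. n11.val = "wv"  ["wv"]
48. n0.hot = 24  [S₁.hot - 3]
49. n0.sig = 3  [S₁.hot * 2 - 51]
50. n0.key = false  [A₀.env == false]
51. n0.val = "wvm"  [S₁.val ++ "m"]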